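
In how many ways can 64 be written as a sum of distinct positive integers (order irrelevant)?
q(64) = 16444

A partition into distinct parts is a strictly decreasing sequence summing to n. The recurrence d(n, m) = d(n, m−1) + d(n−m, m−1) (use part m at most once) with q(n) = d(n, n) gives q(64) = 16444. (Euler's theorem: # distinct-part partitions = # odd-part partitions.)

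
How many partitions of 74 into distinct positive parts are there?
q(74) = 44046

A partition into distinct parts is a strictly decreasing sequence summing to n. The recurrence d(n, m) = d(n, m−1) + d(n−m, m−1) (use part m at most once) with q(n) = d(n, n) gives q(74) = 44046. (Euler's theorem: # distinct-part partitions = # odd-part partitions.)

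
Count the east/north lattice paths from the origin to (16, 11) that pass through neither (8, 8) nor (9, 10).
Number of paths = 10484201

Inclusion–exclusion. Total paths: C(27, 16) = 13037895. Through P₁: C(16, 8)·C(11, 8) = 2123550. Through P₂: C(19, 9)·C(8, 7) = 739024. Since P₁ is strictly southwest of P₂, a monotone path through both must visit P₁ then P₂; paths through both = C(16, 8)·C(3, 1)·C(8, 7) = 308880. Avoid both = 13037895 − 2123550 − 739024 + 308880 = 10484201.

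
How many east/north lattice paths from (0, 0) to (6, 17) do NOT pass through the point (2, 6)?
Number of paths = 62727

Total paths from (0, 0) to (6, 17): C(23, 6) = 100947. Paths through (2, 6): (paths (0, 0) → (2, 6)) × (paths (2, 6) → (6, 17)) = C(8, 2) · C(15, 4) = 28 · 1365 = 38220. Avoidance count = 100947 − 38220 = 62727.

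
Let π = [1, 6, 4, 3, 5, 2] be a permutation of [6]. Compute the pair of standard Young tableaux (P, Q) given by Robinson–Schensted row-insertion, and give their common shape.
P = [1, 2, 5] / [3] / [4] / [6];  Q = [1, 2, 5] / [3] / [4] / [6];  common shape = (3, 1, 1, 1)

Row-insert the values π_1, π_2, … into P one at a time, bumping the leftmost entry strictly greater than the inserted value down to the next row. The recording tableau Q records, in position (i, j), the step at which that cell was added to P.
  Insert 1 (step 1): P = [1];  Q = [1]
  Insert 6 (step 2): P = [1, 6];  Q = [1, 2]
  Insert 4 (step 3): P = [1, 4] / [6];  Q = [1, 2] / [3]
  Insert 3 (step 4): P = [1, 3] / [4] / [6];  Q = [1, 2] / [3] / [4]
  Insert 5 (step 5): P = [1, 3, 5] / [4] / [6];  Q = [1, 2, 5] / [3] / [4]
  Insert 2 (step 6): P = [1, 2, 5] / [3] / [4] / [6];  Q = [1, 2, 5] / [3] / [4] / [6]
Final shape: (3, 1, 1, 1).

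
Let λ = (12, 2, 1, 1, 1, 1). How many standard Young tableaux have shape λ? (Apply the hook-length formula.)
# SYT of shape (12, 2, 1, 1, 1, 1) = 60060

Hook-length formula: f^λ = n! / Π hook(c), product over all cells c of the Young diagram. For λ = (12, 2, 1, 1, 1, 1), n = 18 boxes. Hook lengths by row (left-to-right, top-to-bottom): [17, 12, 10, 9, 8, 7, 6, 5, 4, 3, 2, 1]; [6, 1]; [4]; [3]; [2]; [1]. Product of hooks = 106599628800. So f^λ = 18! / 106599628800 = 6402373705728000 / 106599628800 = 60060.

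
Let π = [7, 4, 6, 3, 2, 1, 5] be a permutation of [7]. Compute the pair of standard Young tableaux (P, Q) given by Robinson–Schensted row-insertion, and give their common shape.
P = [1, 5] / [2, 6] / [3] / [4] / [7];  Q = [1, 3] / [2, 7] / [4] / [5] / [6];  common shape = (2, 2, 1, 1, 1)

Row-insert the values π_1, π_2, … into P one at a time, bumping the leftmost entry strictly greater than the inserted value down to the next row. The recording tableau Q records, in position (i, j), the step at which that cell was added to P.
  Insert 7 (step 1): P = [7];  Q = [1]
  Insert 4 (step 2): P = [4] / [7];  Q = [1] / [2]
  Insert 6 (step 3): P = [4, 6] / [7];  Q = [1, 3] / [2]
  Insert 3 (step 4): P = [3, 6] / [4] / [7];  Q = [1, 3] / [2] / [4]
  Insert 2 (step 5): P = [2, 6] / [3] / [4] / [7];  Q = [1, 3] / [2] / [4] / [5]
  Insert 1 (step 6): P = [1, 6] / [2] / [3] / [4] / [7];  Q = [1, 3] / [2] / [4] / [5] / [6]
  Insert 5 (step 7): P = [1, 5] / [2, 6] / [3] / [4] / [7];  Q = [1, 3] / [2, 7] / [4] / [5] / [6]
Final shape: (2, 2, 1, 1, 1).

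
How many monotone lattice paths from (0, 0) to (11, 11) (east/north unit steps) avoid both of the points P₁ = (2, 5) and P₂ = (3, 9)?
Number of paths = 595152

Inclusion–exclusion. Total paths: C(22, 11) = 705432. Through P₁: C(7, 2)·C(15, 9) = 105105. Through P₂: C(12, 3)·C(10, 8) = 9900. Since P₁ is strictly southwest of P₂, a monotone path through both must visit P₁ then P₂; paths through both = C(7, 2)·C(5, 1)·C(10, 8) = 4725. Avoid both = 705432 − 105105 − 9900 + 4725 = 595152.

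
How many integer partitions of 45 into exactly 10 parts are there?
p(45, 10 parts) = 8070

Partitions of n into exactly k parts are in bijection with partitions of n − k into at most k parts (subtract 1 from each part). So p(45, exactly 10) = p(35, parts ≤ 10). Computing via the recurrence p(m, j) = p(m, j−1) + p(m−j, j) gives 8070.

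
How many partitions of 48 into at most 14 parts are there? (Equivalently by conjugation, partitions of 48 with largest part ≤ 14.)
p(48, parts ≤ 14) = 95943

Use the recurrence p(n, m) = p(n, m−1) + p(n−m, m): either the largest part is < m (count p(n, m−1)) or the largest part is exactly m (remove one copy of m, count p(n−m, m)). With p(0, ·) = 1 this gives p(48, parts ≤ 14) = 95943. (By conjugating Young diagrams, this also counts partitions of 48 into at most 14 parts.)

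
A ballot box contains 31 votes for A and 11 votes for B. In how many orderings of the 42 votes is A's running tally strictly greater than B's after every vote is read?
Strict-lead orderings = 2038362560

Total orderings of the 42 votes with 31 for A: C(42, 31) = 4280561376. By the Bertrand ballot formula (Cycle Lemma / reflection principle), the number of orderings in which A is strictly ahead of B throughout is (p − q)/(p + q) · C(p + q, p) = (31 − 11)/(31 + 11) · 4280561376 = 2038362560.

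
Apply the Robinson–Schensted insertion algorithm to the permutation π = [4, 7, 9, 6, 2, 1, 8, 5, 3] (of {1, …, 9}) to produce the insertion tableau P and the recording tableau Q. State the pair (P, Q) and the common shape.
P = [1, 3, 8] / [2, 5] / [4, 6] / [7, 9];  Q = [1, 2, 3] / [4, 7] / [5, 8] / [6, 9];  common shape = (3, 2, 2, 2)

Row-insert the values π_1, π_2, … into P one at a time, bumping the leftmost entry strictly greater than the inserted value down to the next row. The recording tableau Q records, in position (i, j), the step at which that cell was added to P.
  Insert 4 (step 1): P = [4];  Q = [1]
  Insert 7 (step 2): P = [4, 7];  Q = [1, 2]
  Insert 9 (step 3): P = [4, 7, 9];  Q = [1, 2, 3]
  Insert 6 (step 4): P = [4, 6, 9] / [7];  Q = [1, 2, 3] / [4]
  Insert 2 (step 5): P = [2, 6, 9] / [4] / [7];  Q = [1, 2, 3] / [4] / [5]
  Insert 1 (step 6): P = [1, 6, 9] / [2] / [4] / [7];  Q = [1, 2, 3] / [4] / [5] / [6]
  Insert 8 (step 7): P = [1, 6, 8] / [2, 9] / [4] / [7];  Q = [1, 2, 3] / [4, 7] / [5] / [6]
  Insert 5 (step 8): P = [1, 5, 8] / [2, 6] / [4, 9] / [7];  Q = [1, 2, 3] / [4, 7] / [5, 8] / [6]
  Insert 3 (step 9): P = [1, 3, 8] / [2, 5] / [4, 6] / [7, 9];  Q = [1, 2, 3] / [4, 7] / [5, 8] / [6, 9]
Final shape: (3, 2, 2, 2).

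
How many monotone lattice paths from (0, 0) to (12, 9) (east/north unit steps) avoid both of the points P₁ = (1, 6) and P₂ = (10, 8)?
Number of paths = 161263

Inclusion–exclusion. Total paths: C(21, 12) = 293930. Through P₁: C(7, 1)·C(14, 11) = 2548. Through P₂: C(18, 10)·C(3, 2) = 131274. Since P₁ is strictly southwest of P₂, a monotone path through both must visit P₁ then P₂; paths through both = C(7, 1)·C(11, 9)·C(3, 2) = 1155. Avoid both = 293930 − 2548 − 131274 + 1155 = 161263.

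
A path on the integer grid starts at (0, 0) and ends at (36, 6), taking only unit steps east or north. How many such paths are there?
Number of paths = 5245786

A monotone lattice path from (0, 0) to (36, 6) consists of 36 east steps and 6 north steps in some order, so it is determined by which 36 of the 42 steps are east. The count is C(42, 36) = 5245786.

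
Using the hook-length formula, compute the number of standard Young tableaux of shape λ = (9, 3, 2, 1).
# SYT of shape (9, 3, 2, 1) = 42042

Hook-length formula: f^λ = n! / Π hook(c), product over all cells c of the Young diagram. For λ = (9, 3, 2, 1), n = 15 boxes. Hook lengths by row (left-to-right, top-to-bottom): [12, 10, 8, 6, 5, 4, 3, 2, 1]; [5, 3, 1]; [3, 1]; [1]. Product of hooks = 31104000. So f^λ = 15! / 31104000 = 1307674368000 / 31104000 = 42042.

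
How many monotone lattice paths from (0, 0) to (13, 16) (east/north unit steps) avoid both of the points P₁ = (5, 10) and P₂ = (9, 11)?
Number of paths = 39574836

Inclusion–exclusion. Total paths: C(29, 13) = 67863915. Through P₁: C(15, 5)·C(14, 8) = 9018009. Through P₂: C(20, 9)·C(9, 4) = 21162960. Since P₁ is strictly southwest of P₂, a monotone path through both must visit P₁ then P₂; paths through both = C(15, 5)·C(5, 4)·C(9, 4) = 1891890. Avoid both = 67863915 − 9018009 − 21162960 + 1891890 = 39574836.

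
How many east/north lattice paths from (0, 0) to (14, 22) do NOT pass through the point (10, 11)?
Number of paths = 3314839860

Total paths from (0, 0) to (14, 22): C(36, 14) = 3796297200. Paths through (10, 11): (paths (0, 0) → (10, 11)) × (paths (10, 11) → (14, 22)) = C(21, 10) · C(15, 4) = 352716 · 1365 = 481457340. Avoidance count = 3796297200 − 481457340 = 3314839860.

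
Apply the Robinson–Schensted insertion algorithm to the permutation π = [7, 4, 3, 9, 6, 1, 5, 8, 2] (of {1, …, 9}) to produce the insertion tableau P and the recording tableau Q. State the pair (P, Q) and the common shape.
P = [1, 2, 8] / [3, 5] / [4, 6] / [7, 9];  Q = [1, 4, 8] / [2, 5] / [3, 7] / [6, 9];  common shape = (3, 2, 2, 2)

Row-insert the values π_1, π_2, … into P one at a time, bumping the leftmost entry strictly greater than the inserted value down to the next row. The recording tableau Q records, in position (i, j), the step at which that cell was added to P.
  Insert 7 (step 1): P = [7];  Q = [1]
  Insert 4 (step 2): P = [4] / [7];  Q = [1] / [2]
  Insert 3 (step 3): P = [3] / [4] / [7];  Q = [1] / [2] / [3]
  Insert 9 (step 4): P = [3, 9] / [4] / [7];  Q = [1, 4] / [2] / [3]
  Insert 6 (step 5): P = [3, 6] / [4, 9] / [7];  Q = [1, 4] / [2, 5] / [3]
  Insert 1 (step 6): P = [1, 6] / [3, 9] / [4] / [7];  Q = [1, 4] / [2, 5] / [3] / [6]
  Insert 5 (step 7): P = [1, 5] / [3, 6] / [4, 9] / [7];  Q = [1, 4] / [2, 5] / [3, 7] / [6]
  Insert 8 (step 8): P = [1, 5, 8] / [3, 6] / [4, 9] / [7];  Q = [1, 4, 8] / [2, 5] / [3, 7] / [6]
  Insert 2 (step 9): P = [1, 2, 8] / [3, 5] / [4, 6] / [7, 9];  Q = [1, 4, 8] / [2, 5] / [3, 7] / [6, 9]
Final shape: (3, 2, 2, 2).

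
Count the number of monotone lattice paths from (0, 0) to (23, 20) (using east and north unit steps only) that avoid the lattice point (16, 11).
Number of paths = 811413399420

Total paths from (0, 0) to (23, 20): C(43, 23) = 960566918220. Paths through (16, 11): (paths (0, 0) → (16, 11)) × (paths (16, 11) → (23, 20)) = C(27, 16) · C(16, 7) = 13037895 · 11440 = 149153518800. Avoidance count = 960566918220 − 149153518800 = 811413399420.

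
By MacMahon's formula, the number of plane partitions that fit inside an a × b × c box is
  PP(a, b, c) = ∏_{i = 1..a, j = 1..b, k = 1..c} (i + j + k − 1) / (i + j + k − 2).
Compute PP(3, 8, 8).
PP(3, 8, 8) = 33803832920

Evaluate the triple product over i = 1..3, j = 1..8, k = 1..8. The factors are (2/1) · (3/2) · (4/3) · (5/4) · (6/5) · (7/6) · (8/7) · (9/8) · … (192 factors total). The numerators and denominators telescope so the product is an integer; carrying out the multiplication exactly gives PP(3, 8, 8) = 33803832920.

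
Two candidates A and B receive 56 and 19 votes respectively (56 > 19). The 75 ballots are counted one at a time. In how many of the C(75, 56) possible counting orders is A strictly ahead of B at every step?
Strict-lead orderings = 141510552115622428

Total orderings of the 75 votes with 56 for A: C(75, 56) = 286845713747883300. By the Bertrand ballot formula (Cycle Lemma / reflection principle), the number of orderings in which A is strictly ahead of B throughout is (p − q)/(p + q) · C(p + q, p) = (56 − 19)/(56 + 19) · 286845713747883300 = 141510552115622428.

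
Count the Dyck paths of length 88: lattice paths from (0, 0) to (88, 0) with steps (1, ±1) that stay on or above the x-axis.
C_44 = 583300119592996693088040

These Dyck paths are counted by the Catalan number C_n = (1/(n + 1)) · C(2n, n). For n = 44: C_44 = (1/45) · C(88, 44) = 26248505381684851188961800/45 = 583300119592996693088040.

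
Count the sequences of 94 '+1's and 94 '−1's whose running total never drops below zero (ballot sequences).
C_94 = 239993345518077005168915776623476723006280827488229600

These ballot sequences are counted by the Catalan number C_n = (1/(n + 1)) · C(2n, n). For n = 94: C_94 = (1/95) · C(188, 94) = 22799367824217315491046998779230288685596678611381812000/95 = 239993345518077005168915776623476723006280827488229600.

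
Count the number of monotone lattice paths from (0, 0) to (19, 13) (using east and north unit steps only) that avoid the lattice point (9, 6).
Number of paths = 250036360

Total paths from (0, 0) to (19, 13): C(32, 19) = 347373600. Paths through (9, 6): (paths (0, 0) → (9, 6)) × (paths (9, 6) → (19, 13)) = C(15, 9) · C(17, 10) = 5005 · 19448 = 97337240. Avoidance count = 347373600 − 97337240 = 250036360.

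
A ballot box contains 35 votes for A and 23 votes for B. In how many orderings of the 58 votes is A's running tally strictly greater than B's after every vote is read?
Strict-lead orderings = 1820529677650320

Total orderings of the 58 votes with 35 for A: C(58, 35) = 8799226775309880. By the Bertrand ballot formula (Cycle Lemma / reflection principle), the number of orderings in which A is strictly ahead of B throughout is (p − q)/(p + q) · C(p + q, p) = (35 − 23)/(35 + 23) · 8799226775309880 = 1820529677650320.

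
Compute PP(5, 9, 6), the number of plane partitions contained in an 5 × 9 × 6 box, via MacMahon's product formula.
PP(5, 9, 6) = 72261531710368

Evaluate the triple product over i = 1..5, j = 1..9, k = 1..6. The factors are (2/1) · (3/2) · (4/3) · (5/4) · (6/5) · (7/6) · (3/2) · (4/3) · … (270 factors total). The numerators and denominators telescope so the product is an integer; carrying out the multiplication exactly gives PP(5, 9, 6) = 72261531710368.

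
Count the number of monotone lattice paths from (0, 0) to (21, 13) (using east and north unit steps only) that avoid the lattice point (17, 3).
Number of paths = 926842620

Total paths from (0, 0) to (21, 13): C(34, 21) = 927983760. Paths through (17, 3): (paths (0, 0) → (17, 3)) × (paths (17, 3) → (21, 13)) = C(20, 17) · C(14, 4) = 1140 · 1001 = 1141140. Avoidance count = 927983760 − 1141140 = 926842620.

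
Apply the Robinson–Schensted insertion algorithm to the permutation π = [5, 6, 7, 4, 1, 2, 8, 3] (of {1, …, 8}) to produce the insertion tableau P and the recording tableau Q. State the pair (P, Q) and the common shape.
P = [1, 2, 3, 8] / [4, 6, 7] / [5];  Q = [1, 2, 3, 7] / [4, 6, 8] / [5];  common shape = (4, 3, 1)

Row-insert the values π_1, π_2, … into P one at a time, bumping the leftmost entry strictly greater than the inserted value down to the next row. The recording tableau Q records, in position (i, j), the step at which that cell was added to P.
  Insert 5 (step 1): P = [5];  Q = [1]
  Insert 6 (step 2): P = [5, 6];  Q = [1, 2]
  Insert 7 (step 3): P = [5, 6, 7];  Q = [1, 2, 3]
  Insert 4 (step 4): P = [4, 6, 7] / [5];  Q = [1, 2, 3] / [4]
  Insert 1 (step 5): P = [1, 6, 7] / [4] / [5];  Q = [1, 2, 3] / [4] / [5]
  Insert 2 (step 6): P = [1, 2, 7] / [4, 6] / [5];  Q = [1, 2, 3] / [4, 6] / [5]
  Insert 8 (step 7): P = [1, 2, 7, 8] / [4, 6] / [5];  Q = [1, 2, 3, 7] / [4, 6] / [5]
  Insert 3 (step 8): P = [1, 2, 3, 8] / [4, 6, 7] / [5];  Q = [1, 2, 3, 7] / [4, 6, 8] / [5]
Final shape: (4, 3, 1).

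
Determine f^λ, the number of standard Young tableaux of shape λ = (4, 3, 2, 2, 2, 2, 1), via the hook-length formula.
# SYT of shape (4, 3, 2, 2, 2, 2, 1) = 210210

Hook-length formula: f^λ = n! / Π hook(c), product over all cells c of the Young diagram. For λ = (4, 3, 2, 2, 2, 2, 1), n = 16 boxes. Hook lengths by row (left-to-right, top-to-bottom): [10, 8, 3, 1]; [8, 6, 1]; [6, 4]; [5, 3]; [4, 2]; [3, 1]; [1]. Product of hooks = 99532800. So f^λ = 16! / 99532800 = 20922789888000 / 99532800 = 210210.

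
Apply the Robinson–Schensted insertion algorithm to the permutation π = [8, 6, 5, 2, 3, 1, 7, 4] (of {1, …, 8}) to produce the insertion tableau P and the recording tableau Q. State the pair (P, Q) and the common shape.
P = [1, 3, 4] / [2, 7] / [5] / [6] / [8];  Q = [1, 5, 7] / [2, 8] / [3] / [4] / [6];  common shape = (3, 2, 1, 1, 1)

Row-insert the values π_1, π_2, … into P one at a time, bumping the leftmost entry strictly greater than the inserted value down to the next row. The recording tableau Q records, in position (i, j), the step at which that cell was added to P.
  Insert 8 (step 1): P = [8];  Q = [1]
  Insert 6 (step 2): P = [6] / [8];  Q = [1] / [2]
  Insert 5 (step 3): P = [5] / [6] / [8];  Q = [1] / [2] / [3]
  Insert 2 (step 4): P = [2] / [5] / [6] / [8];  Q = [1] / [2] / [3] / [4]
  Insert 3 (step 5): P = [2, 3] / [5] / [6] / [8];  Q = [1, 5] / [2] / [3] / [4]
  Insert 1 (step 6): P = [1, 3] / [2] / [5] / [6] / [8];  Q = [1, 5] / [2] / [3] / [4] / [6]
  Insert 7 (step 7): P = [1, 3, 7] / [2] / [5] / [6] / [8];  Q = [1, 5, 7] / [2] / [3] / [4] / [6]
  Insert 4 (step 8): P = [1, 3, 4] / [2, 7] / [5] / [6] / [8];  Q = [1, 5, 7] / [2, 8] / [3] / [4] / [6]
Final shape: (3, 2, 1, 1, 1).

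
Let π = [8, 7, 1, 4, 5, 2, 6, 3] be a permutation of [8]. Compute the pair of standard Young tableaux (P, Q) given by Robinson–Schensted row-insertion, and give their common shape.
P = [1, 2, 3, 6] / [4, 5] / [7] / [8];  Q = [1, 4, 5, 7] / [2, 8] / [3] / [6];  common shape = (4, 2, 1, 1)

Row-insert the values π_1, π_2, … into P one at a time, bumping the leftmost entry strictly greater than the inserted value down to the next row. The recording tableau Q records, in position (i, j), the step at which that cell was added to P.
  Insert 8 (step 1): P = [8];  Q = [1]
  Insert 7 (step 2): P = [7] / [8];  Q = [1] / [2]
  Insert 1 (step 3): P = [1] / [7] / [8];  Q = [1] / [2] / [3]
  Insert 4 (step 4): P = [1, 4] / [7] / [8];  Q = [1, 4] / [2] / [3]
  Insert 5 (step 5): P = [1, 4, 5] / [7] / [8];  Q = [1, 4, 5] / [2] / [3]
  Insert 2 (step 6): P = [1, 2, 5] / [4] / [7] / [8];  Q = [1, 4, 5] / [2] / [3] / [6]
  Insert 6 (step 7): P = [1, 2, 5, 6] / [4] / [7] / [8];  Q = [1, 4, 5, 7] / [2] / [3] / [6]
  Insert 3 (step 8): P = [1, 2, 3, 6] / [4, 5] / [7] / [8];  Q = [1, 4, 5, 7] / [2, 8] / [3] / [6]
Final shape: (4, 2, 1, 1).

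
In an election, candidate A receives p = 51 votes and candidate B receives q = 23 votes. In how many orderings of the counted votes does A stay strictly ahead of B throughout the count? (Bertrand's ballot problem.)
Strict-lead orderings = 3121312813889070528

Total orderings of the 74 votes with 51 for A: C(74, 51) = 8249183865278257824. By the Bertrand ballot formula (Cycle Lemma / reflection principle), the number of orderings in which A is strictly ahead of B throughout is (p − q)/(p + q) · C(p + q, p) = (51 − 23)/(51 + 23) · 8249183865278257824 = 3121312813889070528.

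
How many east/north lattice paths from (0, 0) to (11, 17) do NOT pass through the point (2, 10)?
Number of paths = 20719140

Total paths from (0, 0) to (11, 17): C(28, 11) = 21474180. Paths through (2, 10): (paths (0, 0) → (2, 10)) × (paths (2, 10) → (11, 17)) = C(12, 2) · C(16, 9) = 66 · 11440 = 755040. Avoidance count = 21474180 − 755040 = 20719140.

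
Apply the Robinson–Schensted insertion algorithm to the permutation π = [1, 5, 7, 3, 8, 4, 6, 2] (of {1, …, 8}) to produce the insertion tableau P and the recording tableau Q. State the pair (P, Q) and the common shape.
P = [1, 2, 4, 6] / [3, 7, 8] / [5];  Q = [1, 2, 3, 5] / [4, 6, 7] / [8];  common shape = (4, 3, 1)

Row-insert the values π_1, π_2, … into P one at a time, bumping the leftmost entry strictly greater than the inserted value down to the next row. The recording tableau Q records, in position (i, j), the step at which that cell was added to P.
  Insert 1 (step 1): P = [1];  Q = [1]
  Insert 5 (step 2): P = [1, 5];  Q = [1, 2]
  Insert 7 (step 3): P = [1, 5, 7];  Q = [1, 2, 3]
  Insert 3 (step 4): P = [1, 3, 7] / [5];  Q = [1, 2, 3] / [4]
  Insert 8 (step 5): P = [1, 3, 7, 8] / [5];  Q = [1, 2, 3, 5] / [4]
  Insert 4 (step 6): P = [1, 3, 4, 8] / [5, 7];  Q = [1, 2, 3, 5] / [4, 6]
  Insert 6 (step 7): P = [1, 3, 4, 6] / [5, 7, 8];  Q = [1, 2, 3, 5] / [4, 6, 7]
  Insert 2 (step 8): P = [1, 2, 4, 6] / [3, 7, 8] / [5];  Q = [1, 2, 3, 5] / [4, 6, 7] / [8]
Final shape: (4, 3, 1).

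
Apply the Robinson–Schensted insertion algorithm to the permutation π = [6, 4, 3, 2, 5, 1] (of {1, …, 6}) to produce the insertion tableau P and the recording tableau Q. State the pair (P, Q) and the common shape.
P = [1, 5] / [2] / [3] / [4] / [6];  Q = [1, 5] / [2] / [3] / [4] / [6];  common shape = (2, 1, 1, 1, 1)

Row-insert the values π_1, π_2, … into P one at a time, bumping the leftmost entry strictly greater than the inserted value down to the next row. The recording tableau Q records, in position (i, j), the step at which that cell was added to P.
  Insert 6 (step 1): P = [6];  Q = [1]
  Insert 4 (step 2): P = [4] / [6];  Q = [1] / [2]
  Insert 3 (step 3): P = [3] / [4] / [6];  Q = [1] / [2] / [3]
  Insert 2 (step 4): P = [2] / [3] / [4] / [6];  Q = [1] / [2] / [3] / [4]
  Insert 5 (step 5): P = [2, 5] / [3] / [4] / [6];  Q = [1, 5] / [2] / [3] / [4]
  Insert 1 (step 6): P = [1, 5] / [2] / [3] / [4] / [6];  Q = [1, 5] / [2] / [3] / [4] / [6]
Final shape: (2, 1, 1, 1, 1).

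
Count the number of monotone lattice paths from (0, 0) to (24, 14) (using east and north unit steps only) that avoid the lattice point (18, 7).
Number of paths = 8844672900

Total paths from (0, 0) to (24, 14): C(38, 24) = 9669554100. Paths through (18, 7): (paths (0, 0) → (18, 7)) × (paths (18, 7) → (24, 14)) = C(25, 18) · C(13, 6) = 480700 · 1716 = 824881200. Avoidance count = 9669554100 − 824881200 = 8844672900.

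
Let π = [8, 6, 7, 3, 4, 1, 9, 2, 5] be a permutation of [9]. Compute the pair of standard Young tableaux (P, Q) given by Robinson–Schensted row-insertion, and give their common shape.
P = [1, 2, 5] / [3, 4, 9] / [6, 7] / [8];  Q = [1, 3, 7] / [2, 5, 9] / [4, 8] / [6];  common shape = (3, 3, 2, 1)

Row-insert the values π_1, π_2, … into P one at a time, bumping the leftmost entry strictly greater than the inserted value down to the next row. The recording tableau Q records, in position (i, j), the step at which that cell was added to P.
  Insert 8 (step 1): P = [8];  Q = [1]
  Insert 6 (step 2): P = [6] / [8];  Q = [1] / [2]
  Insert 7 (step 3): P = [6, 7] / [8];  Q = [1, 3] / [2]
  Insert 3 (step 4): P = [3, 7] / [6] / [8];  Q = [1, 3] / [2] / [4]
  Insert 4 (step 5): P = [3, 4] / [6, 7] / [8];  Q = [1, 3] / [2, 5] / [4]
  Insert 1 (step 6): P = [1, 4] / [3, 7] / [6] / [8];  Q = [1, 3] / [2, 5] / [4] / [6]
  Insert 9 (step 7): P = [1, 4, 9] / [3, 7] / [6] / [8];  Q = [1, 3, 7] / [2, 5] / [4] / [6]
  Insert 2 (step 8): P = [1, 2, 9] / [3, 4] / [6, 7] / [8];  Q = [1, 3, 7] / [2, 5] / [4, 8] / [6]
  Insert 5 (step 9): P = [1, 2, 5] / [3, 4, 9] / [6, 7] / [8];  Q = [1, 3, 7] / [2, 5, 9] / [4, 8] / [6]
Final shape: (3, 3, 2, 1).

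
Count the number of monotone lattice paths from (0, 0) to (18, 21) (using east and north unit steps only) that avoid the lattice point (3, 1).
Number of paths = 49367371350

Total paths from (0, 0) to (18, 21): C(39, 18) = 62359143990. Paths through (3, 1): (paths (0, 0) → (3, 1)) × (paths (3, 1) → (18, 21)) = C(4, 3) · C(35, 15) = 4 · 3247943160 = 12991772640. Avoidance count = 62359143990 − 12991772640 = 49367371350.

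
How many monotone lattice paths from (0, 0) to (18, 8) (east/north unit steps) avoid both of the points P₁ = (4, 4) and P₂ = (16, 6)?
Number of paths = 938617

Inclusion–exclusion. Total paths: C(26, 18) = 1562275. Through P₁: C(8, 4)·C(18, 14) = 214200. Through P₂: C(22, 16)·C(4, 2) = 447678. Since P₁ is strictly southwest of P₂, a monotone path through both must visit P₁ then P₂; paths through both = C(8, 4)·C(14, 12)·C(4, 2) = 38220. Avoid both = 1562275 − 214200 − 447678 + 38220 = 938617.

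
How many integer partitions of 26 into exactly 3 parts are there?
p(26, 3 parts) = 56

Partitions of n into exactly k parts are in bijection with partitions of n − k into at most k parts (subtract 1 from each part). So p(26, exactly 3) = p(23, parts ≤ 3). Computing via the recurrence p(m, j) = p(m, j−1) + p(m−j, j) gives 56.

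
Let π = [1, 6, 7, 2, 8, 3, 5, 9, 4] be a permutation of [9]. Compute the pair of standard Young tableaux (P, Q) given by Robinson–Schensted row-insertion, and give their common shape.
P = [1, 2, 3, 4, 9] / [5, 7, 8] / [6];  Q = [1, 2, 3, 5, 8] / [4, 6, 7] / [9];  common shape = (5, 3, 1)

Row-insert the values π_1, π_2, … into P one at a time, bumping the leftmost entry strictly greater than the inserted value down to the next row. The recording tableau Q records, in position (i, j), the step at which that cell was added to P.
  Insert 1 (step 1): P = [1];  Q = [1]
  Insert 6 (step 2): P = [1, 6];  Q = [1, 2]
  Insert 7 (step 3): P = [1, 6, 7];  Q = [1, 2, 3]
  Insert 2 (step 4): P = [1, 2, 7] / [6];  Q = [1, 2, 3] / [4]
  Insert 8 (step 5): P = [1, 2, 7, 8] / [6];  Q = [1, 2, 3, 5] / [4]
  Insert 3 (step 6): P = [1, 2, 3, 8] / [6, 7];  Q = [1, 2, 3, 5] / [4, 6]
  Insert 5 (step 7): P = [1, 2, 3, 5] / [6, 7, 8];  Q = [1, 2, 3, 5] / [4, 6, 7]
  Insert 9 (step 8): P = [1, 2, 3, 5, 9] / [6, 7, 8];  Q = [1, 2, 3, 5, 8] / [4, 6, 7]
  Insert 4 (step 9): P = [1, 2, 3, 4, 9] / [5, 7, 8] / [6];  Q = [1, 2, 3, 5, 8] / [4, 6, 7] / [9]
Final shape: (5, 3, 1).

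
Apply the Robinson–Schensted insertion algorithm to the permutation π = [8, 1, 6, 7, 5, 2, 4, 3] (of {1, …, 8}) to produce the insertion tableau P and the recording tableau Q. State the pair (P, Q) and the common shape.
P = [1, 2, 3] / [4, 7] / [5] / [6] / [8];  Q = [1, 3, 4] / [2, 7] / [5] / [6] / [8];  common shape = (3, 2, 1, 1, 1)

Row-insert the values π_1, π_2, … into P one at a time, bumping the leftmost entry strictly greater than the inserted value down to the next row. The recording tableau Q records, in position (i, j), the step at which that cell was added to P.
  Insert 8 (step 1): P = [8];  Q = [1]
  Insert 1 (step 2): P = [1] / [8];  Q = [1] / [2]
  Insert 6 (step 3): P = [1, 6] / [8];  Q = [1, 3] / [2]
  Insert 7 (step 4): P = [1, 6, 7] / [8];  Q = [1, 3, 4] / [2]
  Insert 5 (step 5): P = [1, 5, 7] / [6] / [8];  Q = [1, 3, 4] / [2] / [5]
  Insert 2 (step 6): P = [1, 2, 7] / [5] / [6] / [8];  Q = [1, 3, 4] / [2] / [5] / [6]
  Insert 4 (step 7): P = [1, 2, 4] / [5, 7] / [6] / [8];  Q = [1, 3, 4] / [2, 7] / [5] / [6]
  Insert 3 (step 8): P = [1, 2, 3] / [4, 7] / [5] / [6] / [8];  Q = [1, 3, 4] / [2, 7] / [5] / [6] / [8]
Final shape: (3, 2, 1, 1, 1).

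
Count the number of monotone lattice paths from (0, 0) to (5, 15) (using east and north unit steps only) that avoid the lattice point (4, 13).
Number of paths = 8364

Total paths from (0, 0) to (5, 15): C(20, 5) = 15504. Paths through (4, 13): (paths (0, 0) → (4, 13)) × (paths (4, 13) → (5, 15)) = C(17, 4) · C(3, 1) = 2380 · 3 = 7140. Avoidance count = 15504 − 7140 = 8364.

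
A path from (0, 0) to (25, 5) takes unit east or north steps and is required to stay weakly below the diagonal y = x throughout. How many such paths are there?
Number of paths = 115101

By the reflection principle (André's argument), the number of monotone paths to (25, 5) with n ≤ m that never go above y = x is C(30, 25) − C(30, 26) = 142506 − 27405 = 115101.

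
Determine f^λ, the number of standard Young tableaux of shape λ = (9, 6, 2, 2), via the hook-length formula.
# SYT of shape (9, 6, 2, 2) = 5668650

Hook-length formula: f^λ = n! / Π hook(c), product over all cells c of the Young diagram. For λ = (9, 6, 2, 2), n = 19 boxes. Hook lengths by row (left-to-right, top-to-bottom): [12, 11, 8, 7, 6, 5, 3, 2, 1]; [8, 7, 4, 3, 2, 1]; [3, 2]; [2, 1]. Product of hooks = 21459271680. So f^λ = 19! / 21459271680 = 121645100408832000 / 21459271680 = 5668650.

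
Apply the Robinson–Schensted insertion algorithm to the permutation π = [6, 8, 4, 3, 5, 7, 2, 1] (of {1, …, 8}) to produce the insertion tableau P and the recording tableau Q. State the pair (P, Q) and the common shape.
P = [1, 5, 7] / [2, 8] / [3] / [4] / [6];  Q = [1, 2, 6] / [3, 5] / [4] / [7] / [8];  common shape = (3, 2, 1, 1, 1)

Row-insert the values π_1, π_2, … into P one at a time, bumping the leftmost entry strictly greater than the inserted value down to the next row. The recording tableau Q records, in position (i, j), the step at which that cell was added to P.
  Insert 6 (step 1): P = [6];  Q = [1]
  Insert 8 (step 2): P = [6, 8];  Q = [1, 2]
  Insert 4 (step 3): P = [4, 8] / [6];  Q = [1, 2] / [3]
  Insert 3 (step 4): P = [3, 8] / [4] / [6];  Q = [1, 2] / [3] / [4]
  Insert 5 (step 5): P = [3, 5] / [4, 8] / [6];  Q = [1, 2] / [3, 5] / [4]
  Insert 7 (step 6): P = [3, 5, 7] / [4, 8] / [6];  Q = [1, 2, 6] / [3, 5] / [4]
  Insert 2 (step 7): P = [2, 5, 7] / [3, 8] / [4] / [6];  Q = [1, 2, 6] / [3, 5] / [4] / [7]
  Insert 1 (step 8): P = [1, 5, 7] / [2, 8] / [3] / [4] / [6];  Q = [1, 2, 6] / [3, 5] / [4] / [7] / [8]
Final shape: (3, 2, 1, 1, 1).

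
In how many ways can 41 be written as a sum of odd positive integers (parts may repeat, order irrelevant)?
p_odd(41) = 1260

Enumerate partitions using only odd parts via the recurrence o(n, m) = o(n, m−2) + o(n−m, m) over odd m, starting from the largest odd part ≤ n. This gives p_odd(41) = 1260. (Euler's theorem: equals the count of distinct-part partitions.)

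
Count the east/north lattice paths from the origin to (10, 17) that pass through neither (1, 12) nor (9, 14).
Number of paths = 5143839

Inclusion–exclusion. Total paths: C(27, 10) = 8436285. Through P₁: C(13, 1)·C(14, 9) = 26026. Through P₂: C(23, 9)·C(4, 1) = 3268760. Since P₁ is strictly southwest of P₂, a monotone path through both must visit P₁ then P₂; paths through both = C(13, 1)·C(10, 8)·C(4, 1) = 2340. Avoid both = 8436285 − 26026 − 3268760 + 2340 = 5143839.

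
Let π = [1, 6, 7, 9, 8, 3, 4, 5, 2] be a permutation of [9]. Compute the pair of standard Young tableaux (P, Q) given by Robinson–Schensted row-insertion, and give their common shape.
P = [1, 2, 4, 5] / [3, 7, 8] / [6] / [9];  Q = [1, 2, 3, 4] / [5, 7, 8] / [6] / [9];  common shape = (4, 3, 1, 1)

Row-insert the values π_1, π_2, … into P one at a time, bumping the leftmost entry strictly greater than the inserted value down to the next row. The recording tableau Q records, in position (i, j), the step at which that cell was added to P.
  Insert 1 (step 1): P = [1];  Q = [1]
  Insert 6 (step 2): P = [1, 6];  Q = [1, 2]
  Insert 7 (step 3): P = [1, 6, 7];  Q = [1, 2, 3]
  Insert 9 (step 4): P = [1, 6, 7, 9];  Q = [1, 2, 3, 4]
  Insert 8 (step 5): P = [1, 6, 7, 8] / [9];  Q = [1, 2, 3, 4] / [5]
  Insert 3 (step 6): P = [1, 3, 7, 8] / [6] / [9];  Q = [1, 2, 3, 4] / [5] / [6]
  Insert 4 (step 7): P = [1, 3, 4, 8] / [6, 7] / [9];  Q = [1, 2, 3, 4] / [5, 7] / [6]
  Insert 5 (step 8): P = [1, 3, 4, 5] / [6, 7, 8] / [9];  Q = [1, 2, 3, 4] / [5, 7, 8] / [6]
  Insert 2 (step 9): P = [1, 2, 4, 5] / [3, 7, 8] / [6] / [9];  Q = [1, 2, 3, 4] / [5, 7, 8] / [6] / [9]
Final shape: (4, 3, 1, 1).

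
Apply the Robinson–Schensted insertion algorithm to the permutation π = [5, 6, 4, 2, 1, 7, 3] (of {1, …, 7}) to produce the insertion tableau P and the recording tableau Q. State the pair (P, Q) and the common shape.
P = [1, 3, 7] / [2, 6] / [4] / [5];  Q = [1, 2, 6] / [3, 7] / [4] / [5];  common shape = (3, 2, 1, 1)

Row-insert the values π_1, π_2, … into P one at a time, bumping the leftmost entry strictly greater than the inserted value down to the next row. The recording tableau Q records, in position (i, j), the step at which that cell was added to P.
  Insert 5 (step 1): P = [5];  Q = [1]
  Insert 6 (step 2): P = [5, 6];  Q = [1, 2]
  Insert 4 (step 3): P = [4, 6] / [5];  Q = [1, 2] / [3]
  Insert 2 (step 4): P = [2, 6] / [4] / [5];  Q = [1, 2] / [3] / [4]
  Insert 1 (step 5): P = [1, 6] / [2] / [4] / [5];  Q = [1, 2] / [3] / [4] / [5]
  Insert 7 (step 6): P = [1, 6, 7] / [2] / [4] / [5];  Q = [1, 2, 6] / [3] / [4] / [5]
  Insert 3 (step 7): P = [1, 3, 7] / [2, 6] / [4] / [5];  Q = [1, 2, 6] / [3, 7] / [4] / [5]
Final shape: (3, 2, 1, 1).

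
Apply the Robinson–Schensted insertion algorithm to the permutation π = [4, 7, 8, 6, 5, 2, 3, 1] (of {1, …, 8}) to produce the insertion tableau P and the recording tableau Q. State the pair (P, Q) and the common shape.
P = [1, 3, 8] / [2, 5] / [4] / [6] / [7];  Q = [1, 2, 3] / [4, 7] / [5] / [6] / [8];  common shape = (3, 2, 1, 1, 1)

Row-insert the values π_1, π_2, … into P one at a time, bumping the leftmost entry strictly greater than the inserted value down to the next row. The recording tableau Q records, in position (i, j), the step at which that cell was added to P.
  Insert 4 (step 1): P = [4];  Q = [1]
  Insert 7 (step 2): P = [4, 7];  Q = [1, 2]
  Insert 8 (step 3): P = [4, 7, 8];  Q = [1, 2, 3]
  Insert 6 (step 4): P = [4, 6, 8] / [7];  Q = [1, 2, 3] / [4]
  Insert 5 (step 5): P = [4, 5, 8] / [6] / [7];  Q = [1, 2, 3] / [4] / [5]
  Insert 2 (step 6): P = [2, 5, 8] / [4] / [6] / [7];  Q = [1, 2, 3] / [4] / [5] / [6]
  Insert 3 (step 7): P = [2, 3, 8] / [4, 5] / [6] / [7];  Q = [1, 2, 3] / [4, 7] / [5] / [6]
  Insert 1 (step 8): P = [1, 3, 8] / [2, 5] / [4] / [6] / [7];  Q = [1, 2, 3] / [4, 7] / [5] / [6] / [8]
Final shape: (3, 2, 1, 1, 1).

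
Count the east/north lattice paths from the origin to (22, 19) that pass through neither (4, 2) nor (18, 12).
Number of paths = 157764608400

Inclusion–exclusion. Total paths: C(41, 22) = 244662670200. Through P₁: C(6, 4)·C(35, 18) = 68063514750. Through P₂: C(30, 18)·C(11, 4) = 28542764250. Since P₁ is strictly southwest of P₂, a monotone path through both must visit P₁ then P₂; paths through both = C(6, 4)·C(24, 14)·C(11, 4) = 9708217200. Avoid both = 244662670200 − 68063514750 − 28542764250 + 9708217200 = 157764608400.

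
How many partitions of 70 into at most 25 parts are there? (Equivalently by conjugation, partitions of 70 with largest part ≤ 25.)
p(70, parts ≤ 25) = 3639101

Use the recurrence p(n, m) = p(n, m−1) + p(n−m, m): either the largest part is < m (count p(n, m−1)) or the largest part is exactly m (remove one copy of m, count p(n−m, m)). With p(0, ·) = 1 this gives p(70, parts ≤ 25) = 3639101. (By conjugating Young diagrams, this also counts partitions of 70 into at most 25 parts.)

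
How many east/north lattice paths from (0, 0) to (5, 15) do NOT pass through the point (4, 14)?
Number of paths = 9384

Total paths from (0, 0) to (5, 15): C(20, 5) = 15504. Paths through (4, 14): (paths (0, 0) → (4, 14)) × (paths (4, 14) → (5, 15)) = C(18, 4) · C(2, 1) = 3060 · 2 = 6120. Avoidance count = 15504 − 6120 = 9384.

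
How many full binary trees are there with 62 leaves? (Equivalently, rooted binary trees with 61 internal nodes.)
C_61 = 6182127958584855650487080847216336

These full binary trees are counted by the Catalan number C_n = (1/(n + 1)) · C(2n, n). For n = 61: C_61 = (1/62) · C(122, 61) = 383291933432261050330199012527412832/62 = 6182127958584855650487080847216336.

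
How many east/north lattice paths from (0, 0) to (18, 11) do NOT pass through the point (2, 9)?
Number of paths = 34588875

Total paths from (0, 0) to (18, 11): C(29, 18) = 34597290. Paths through (2, 9): (paths (0, 0) → (2, 9)) × (paths (2, 9) → (18, 11)) = C(11, 2) · C(18, 16) = 55 · 153 = 8415. Avoidance count = 34597290 − 8415 = 34588875.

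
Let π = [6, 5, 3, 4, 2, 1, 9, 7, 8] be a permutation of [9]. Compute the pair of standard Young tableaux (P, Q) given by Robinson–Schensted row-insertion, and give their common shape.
P = [1, 4, 7, 8] / [2, 9] / [3] / [5] / [6];  Q = [1, 4, 7, 9] / [2, 8] / [3] / [5] / [6];  common shape = (4, 2, 1, 1, 1)

Row-insert the values π_1, π_2, … into P one at a time, bumping the leftmost entry strictly greater than the inserted value down to the next row. The recording tableau Q records, in position (i, j), the step at which that cell was added to P.
  Insert 6 (step 1): P = [6];  Q = [1]
  Insert 5 (step 2): P = [5] / [6];  Q = [1] / [2]
  Insert 3 (step 3): P = [3] / [5] / [6];  Q = [1] / [2] / [3]
  Insert 4 (step 4): P = [3, 4] / [5] / [6];  Q = [1, 4] / [2] / [3]
  Insert 2 (step 5): P = [2, 4] / [3] / [5] / [6];  Q = [1, 4] / [2] / [3] / [5]
  Insert 1 (step 6): P = [1, 4] / [2] / [3] / [5] / [6];  Q = [1, 4] / [2] / [3] / [5] / [6]
  Insert 9 (step 7): P = [1, 4, 9] / [2] / [3] / [5] / [6];  Q = [1, 4, 7] / [2] / [3] / [5] / [6]
  Insert 7 (step 8): P = [1, 4, 7] / [2, 9] / [3] / [5] / [6];  Q = [1, 4, 7] / [2, 8] / [3] / [5] / [6]
  Insert 8 (step 9): P = [1, 4, 7, 8] / [2, 9] / [3] / [5] / [6];  Q = [1, 4, 7, 9] / [2, 8] / [3] / [5] / [6]
Final shape: (4, 2, 1, 1, 1).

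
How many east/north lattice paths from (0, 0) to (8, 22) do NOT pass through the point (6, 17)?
Number of paths = 3733038

Total paths from (0, 0) to (8, 22): C(30, 8) = 5852925. Paths through (6, 17): (paths (0, 0) → (6, 17)) × (paths (6, 17) → (8, 22)) = C(23, 6) · C(7, 2) = 100947 · 21 = 2119887. Avoidance count = 5852925 − 2119887 = 3733038.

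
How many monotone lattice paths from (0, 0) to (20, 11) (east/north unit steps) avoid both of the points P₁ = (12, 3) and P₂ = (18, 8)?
Number of paths = 65295815

Inclusion–exclusion. Total paths: C(31, 20) = 84672315. Through P₁: C(15, 12)·C(16, 8) = 5855850. Through P₂: C(26, 18)·C(5, 2) = 15622750. Since P₁ is strictly southwest of P₂, a monotone path through both must visit P₁ then P₂; paths through both = C(15, 12)·C(11, 6)·C(5, 2) = 2102100. Avoid both = 84672315 − 5855850 − 15622750 + 2102100 = 65295815.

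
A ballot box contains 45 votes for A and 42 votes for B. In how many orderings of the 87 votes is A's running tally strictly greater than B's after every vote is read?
Strict-lead orderings = 432446640387911341427340

Total orderings of the 87 votes with 45 for A: C(87, 45) = 12540952571249428901392860. By the Bertrand ballot formula (Cycle Lemma / reflection principle), the number of orderings in which A is strictly ahead of B throughout is (p − q)/(p + q) · C(p + q, p) = (45 − 42)/(45 + 42) · 12540952571249428901392860 = 432446640387911341427340.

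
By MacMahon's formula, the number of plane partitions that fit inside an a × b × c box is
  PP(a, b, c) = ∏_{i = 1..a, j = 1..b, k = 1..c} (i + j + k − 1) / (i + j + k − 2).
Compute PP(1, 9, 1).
PP(1, 9, 1) = 10

Evaluate the triple product over i = 1..1, j = 1..9, k = 1..1. The factors are (2/1) · (3/2) · (4/3) · (5/4) · (6/5) · (7/6) · (8/7) · (9/8) · … (9 factors total). The numerators and denominators telescope so the product is an integer; carrying out the multiplication exactly gives PP(1, 9, 1) = 10.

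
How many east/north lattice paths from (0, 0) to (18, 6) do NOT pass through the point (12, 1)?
Number of paths = 128590

Total paths from (0, 0) to (18, 6): C(24, 18) = 134596. Paths through (12, 1): (paths (0, 0) → (12, 1)) × (paths (12, 1) → (18, 6)) = C(13, 12) · C(11, 6) = 13 · 462 = 6006. Avoidance count = 134596 − 6006 = 128590.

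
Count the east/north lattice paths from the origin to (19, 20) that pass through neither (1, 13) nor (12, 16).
Number of paths = 58879037140

Inclusion–exclusion. Total paths: C(39, 19) = 68923264410. Through P₁: C(14, 1)·C(25, 18) = 6729800. Through P₂: C(28, 12)·C(11, 7) = 10039179150. Since P₁ is strictly southwest of P₂, a monotone path through both must visit P₁ then P₂; paths through both = C(14, 1)·C(14, 11)·C(11, 7) = 1681680. Avoid both = 68923264410 − 6729800 − 10039179150 + 1681680 = 58879037140.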